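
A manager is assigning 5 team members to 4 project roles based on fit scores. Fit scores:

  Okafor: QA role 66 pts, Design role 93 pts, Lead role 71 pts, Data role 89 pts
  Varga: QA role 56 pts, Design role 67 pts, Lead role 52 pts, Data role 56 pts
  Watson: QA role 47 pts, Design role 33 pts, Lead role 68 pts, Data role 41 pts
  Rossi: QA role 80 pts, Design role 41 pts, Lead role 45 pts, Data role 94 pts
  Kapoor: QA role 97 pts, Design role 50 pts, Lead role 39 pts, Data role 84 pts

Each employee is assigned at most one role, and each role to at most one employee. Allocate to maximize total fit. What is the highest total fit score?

Maximum total: 352 pts

Optimal: Kapoor→QA role (97 pts), Okafor→Design role (93 pts), Watson→Lead role (68 pts), Rossi→Data role (94 pts) — total 97+93+68+94 = 352 pts.
Next-best assignment: Kapoor→QA role, Okafor→Design role, Varga→Lead role, Rossi→Data role = 336 pts.
Swapping Okafor↔Watson (Okafor→Lead role 71 pts, Watson→Design role 33 pts) loses 57.
Every other assignment is strictly worse.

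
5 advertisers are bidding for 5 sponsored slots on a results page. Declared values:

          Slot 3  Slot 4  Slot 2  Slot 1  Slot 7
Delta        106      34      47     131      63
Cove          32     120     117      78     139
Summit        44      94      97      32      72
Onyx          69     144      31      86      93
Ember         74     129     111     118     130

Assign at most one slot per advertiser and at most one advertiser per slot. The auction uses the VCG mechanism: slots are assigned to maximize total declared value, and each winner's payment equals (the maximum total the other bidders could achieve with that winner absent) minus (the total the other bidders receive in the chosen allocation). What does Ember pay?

Efficient allocation: Delta→Slot 3 ($106), Cove→Slot 7 ($139), Summit→Slot 2 ($97), Onyx→Slot 4 ($144), Ember→Slot 1 ($118); total welfare W = $604.
Ember receives Slot 1 at value $118, so the others get W − 118 = $486.
Without Ember: best allocation of the remaining 4 bidders over all 5 slots is Delta→Slot 1 ($131), Cove→Slot 7 ($139), Summit→Slot 2 ($97), Onyx→Slot 4 ($144), total $511.
VCG payment = (others' best without Ember) − (others' welfare with Ember) = 511 − 486 = $25.

Ember pays $25.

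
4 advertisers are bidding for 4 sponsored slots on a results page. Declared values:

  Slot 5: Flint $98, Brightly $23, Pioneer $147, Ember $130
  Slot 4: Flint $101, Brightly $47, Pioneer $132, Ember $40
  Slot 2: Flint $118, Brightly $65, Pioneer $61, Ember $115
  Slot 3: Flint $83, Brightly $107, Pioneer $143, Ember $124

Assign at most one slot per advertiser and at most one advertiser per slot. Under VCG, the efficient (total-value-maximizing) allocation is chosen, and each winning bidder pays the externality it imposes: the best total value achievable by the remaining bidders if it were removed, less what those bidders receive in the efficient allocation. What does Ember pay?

Efficient allocation: Flint→Slot 2 ($118), Brightly→Slot 3 ($107), Pioneer→Slot 4 ($132), Ember→Slot 5 ($130); total welfare W = $487.
Ember receives Slot 5 at value $130, so the others get W − 130 = $357.
Without Ember: best allocation of the remaining 3 bidders over all 4 slots is Flint→Slot 2 ($118), Brightly→Slot 3 ($107), Pioneer→Slot 5 ($147), total $372.
VCG payment = (others' best without Ember) − (others' welfare with Ember) = 372 − 357 = $15.

Ember pays $15.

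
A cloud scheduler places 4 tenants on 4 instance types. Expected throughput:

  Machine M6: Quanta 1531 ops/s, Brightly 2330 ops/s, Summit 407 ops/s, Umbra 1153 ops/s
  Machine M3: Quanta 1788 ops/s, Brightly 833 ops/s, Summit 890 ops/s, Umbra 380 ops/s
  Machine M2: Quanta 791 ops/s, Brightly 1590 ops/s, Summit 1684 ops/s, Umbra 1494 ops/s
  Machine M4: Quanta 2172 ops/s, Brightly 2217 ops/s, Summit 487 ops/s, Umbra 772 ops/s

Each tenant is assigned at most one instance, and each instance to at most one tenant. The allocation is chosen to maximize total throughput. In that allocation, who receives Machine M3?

Summit receives Machine M3.

Optimal: Quanta→Machine M4 (2172 ops/s), Brightly→Machine M6 (2330 ops/s), Summit→Machine M3 (890 ops/s), Umbra→Machine M2 (1494 ops/s) — total 2172+2330+890+1494 = 6886 ops/s.
Row-greedy (each tenant in turn takes its best remaining instance) gives 6566 ops/s, worse by 320.
Next-best assignment: Quanta→Machine M3, Brightly→Machine M4, Summit→Machine M2, Umbra→Machine M6 = 6842 ops/s.
Swapping Brightly↔Quanta (Brightly→Machine M4 2217 ops/s, Quanta→Machine M6 1531 ops/s) loses 754.
No other one-to-one assignment exceeds 6886 ops/s.
Summit's own top instance is Machine M2 (1684 ops/s), but forcing Summit→Machine M2 and reassigning the rest optimally gives only 6842 ops/s — worse by 44.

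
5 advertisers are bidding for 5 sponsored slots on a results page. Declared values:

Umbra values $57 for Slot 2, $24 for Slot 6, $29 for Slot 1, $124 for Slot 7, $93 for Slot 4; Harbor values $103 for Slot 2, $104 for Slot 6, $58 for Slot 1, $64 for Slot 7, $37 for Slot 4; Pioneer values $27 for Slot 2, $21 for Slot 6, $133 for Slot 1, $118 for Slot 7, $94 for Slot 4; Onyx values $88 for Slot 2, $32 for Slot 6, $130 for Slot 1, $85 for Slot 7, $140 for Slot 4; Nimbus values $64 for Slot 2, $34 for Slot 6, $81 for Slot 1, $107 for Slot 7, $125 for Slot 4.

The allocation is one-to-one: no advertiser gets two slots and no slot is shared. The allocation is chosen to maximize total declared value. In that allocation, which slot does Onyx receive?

This is a one-to-one assignment (maximum-weight bipartite matching).
Optimal: Umbra→Slot 7 ($124), Harbor→Slot 6 ($104), Pioneer→Slot 1 ($133), Onyx→Slot 2 ($88), Nimbus→Slot 4 ($125) — total 124+104+133+88+125 = $574.
Max-entry greedy (repeatedly take the single best remaining cell) gives $565, worse by 9.
Checked against all permutations: $574 is optimal.
Onyx's own top slot is Slot 4 ($140), but forcing Onyx→Slot 4 and reassigning the rest optimally gives only $565 — worse by 9.

Onyx receives Slot 2.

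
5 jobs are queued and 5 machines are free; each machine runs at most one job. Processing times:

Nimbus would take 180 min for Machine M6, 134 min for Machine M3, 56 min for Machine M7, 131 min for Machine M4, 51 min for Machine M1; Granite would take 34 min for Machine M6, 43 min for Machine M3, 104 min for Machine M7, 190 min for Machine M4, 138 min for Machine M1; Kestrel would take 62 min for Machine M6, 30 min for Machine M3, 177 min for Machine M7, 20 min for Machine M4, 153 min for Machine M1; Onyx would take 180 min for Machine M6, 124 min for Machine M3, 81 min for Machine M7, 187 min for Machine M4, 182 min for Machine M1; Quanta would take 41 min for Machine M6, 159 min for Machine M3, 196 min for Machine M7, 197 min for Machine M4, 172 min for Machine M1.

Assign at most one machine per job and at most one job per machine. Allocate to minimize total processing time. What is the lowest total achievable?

Minimum total: 236 min

Optimal: Nimbus→Machine M1 (51 min), Granite→Machine M3 (43 min), Kestrel→Machine M4 (20 min), Onyx→Machine M7 (81 min), Quanta→Machine M6 (41 min) — total 51+43+20+81+41 = 236 min.
Row-greedy (each job in turn takes its cheapest remaining machine) gives 345 min, worse by 109.
Next-best assignment: Nimbus→Machine M1, Granite→Machine M7, Kestrel→Machine M4, Onyx→Machine M3, Quanta→Machine M6 = 340 min.
Swapping Onyx↔Nimbus (Onyx→Machine M1 182 min, Nimbus→Machine M7 56 min) adds 106.
Checked against all permutations: 236 min is optimal.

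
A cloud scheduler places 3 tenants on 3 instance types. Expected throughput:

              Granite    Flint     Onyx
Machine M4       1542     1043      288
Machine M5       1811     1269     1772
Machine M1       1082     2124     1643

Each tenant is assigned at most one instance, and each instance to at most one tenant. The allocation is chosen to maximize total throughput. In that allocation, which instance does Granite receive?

Granite receives Machine M4.

Treat this as an assignment problem: match each tenant to one instance.
Optimal: Granite→Machine M4 (1542 ops/s), Flint→Machine M1 (2124 ops/s), Onyx→Machine M5 (1772 ops/s) — total 1542+2124+1772 = 5438 ops/s.
Max-entry greedy (repeatedly take the single best remaining cell) gives 4223 ops/s, worse by 1215.
Next-best assignment: Granite→Machine M5, Flint→Machine M4, Onyx→Machine M1 = 4497 ops/s.
Granite's own top instance is Machine M5 (1811 ops/s), but forcing Granite→Machine M5 and reassigning the rest optimally gives only 4497 ops/s — worse by 941.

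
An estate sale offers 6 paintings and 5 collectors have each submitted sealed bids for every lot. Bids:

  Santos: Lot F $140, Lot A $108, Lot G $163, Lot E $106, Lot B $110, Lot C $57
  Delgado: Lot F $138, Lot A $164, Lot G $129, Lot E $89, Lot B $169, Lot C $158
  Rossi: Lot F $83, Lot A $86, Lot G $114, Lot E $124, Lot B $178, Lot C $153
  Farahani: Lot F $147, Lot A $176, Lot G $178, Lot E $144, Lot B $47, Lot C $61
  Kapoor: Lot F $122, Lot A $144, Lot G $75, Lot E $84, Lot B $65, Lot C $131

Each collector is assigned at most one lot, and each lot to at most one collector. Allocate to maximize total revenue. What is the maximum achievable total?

Treat this as an assignment problem: match each collector to one lot.
Optimal: Santos→Lot F ($140), Delgado→Lot C ($158), Rossi→Lot B ($178), Farahani→Lot G ($178), Kapoor→Lot A ($144) — total 140+158+178+178+144 = $798.
Column-greedy (each lot in turn goes to its best remaining collector) gives $663, worse by 135.

Maximum total: $798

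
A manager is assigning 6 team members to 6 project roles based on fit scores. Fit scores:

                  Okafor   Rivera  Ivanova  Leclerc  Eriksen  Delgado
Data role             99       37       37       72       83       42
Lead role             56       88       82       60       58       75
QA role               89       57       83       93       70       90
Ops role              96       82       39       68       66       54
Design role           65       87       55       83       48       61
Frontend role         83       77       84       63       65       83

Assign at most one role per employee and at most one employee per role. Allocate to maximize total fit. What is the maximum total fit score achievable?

Max total: 524 pts

Optimal: Okafor→Ops role (96 pts), Rivera→Lead role (88 pts), Ivanova→Frontend role (84 pts), Leclerc→Design role (83 pts), Eriksen→Data role (83 pts), Delgado→QA role (90 pts) — total 96+88+84+83+83+90 = 524 pts.
Column-greedy (each role in turn goes to its best remaining employee) gives 491 pts, worse by 33.
Checked against all permutations: 524 pts is optimal.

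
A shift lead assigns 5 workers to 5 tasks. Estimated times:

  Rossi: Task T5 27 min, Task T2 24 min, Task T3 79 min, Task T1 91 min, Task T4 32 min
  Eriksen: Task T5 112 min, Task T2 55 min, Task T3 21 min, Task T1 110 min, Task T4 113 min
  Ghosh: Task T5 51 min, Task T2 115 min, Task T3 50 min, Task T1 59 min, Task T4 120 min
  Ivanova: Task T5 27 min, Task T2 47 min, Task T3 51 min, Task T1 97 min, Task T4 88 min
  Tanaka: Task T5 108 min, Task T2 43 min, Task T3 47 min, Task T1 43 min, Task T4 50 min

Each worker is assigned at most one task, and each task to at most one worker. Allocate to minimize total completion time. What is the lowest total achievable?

Optimal: Rossi→Task T2 (24 min), Eriksen→Task T3 (21 min), Ghosh→Task T1 (59 min), Ivanova→Task T5 (27 min), Tanaka→Task T4 (50 min) — total 24+21+59+27+50 = 181 min.
Row-greedy (each worker in turn takes its cheapest remaining task) gives 227 min, worse by 46.
Next-best assignment: Rossi→Task T4, Eriksen→Task T3, Ghosh→Task T1, Ivanova→Task T5, Tanaka→Task T2 = 182 min.

Minimum total: 181 min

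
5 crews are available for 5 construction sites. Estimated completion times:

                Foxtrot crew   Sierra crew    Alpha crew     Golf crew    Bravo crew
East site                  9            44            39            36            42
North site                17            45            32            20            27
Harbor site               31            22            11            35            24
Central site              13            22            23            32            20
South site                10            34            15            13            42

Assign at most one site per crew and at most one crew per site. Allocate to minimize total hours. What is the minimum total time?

Optimal: Foxtrot crew→East site (9 hours), Sierra crew→Central site (22 hours), Alpha crew→Harbor site (11 hours), Golf crew→South site (13 hours), Bravo crew→North site (27 hours) — total 9+22+11+13+27 = 82 hours.
Min-entry greedy (repeatedly take the single cheapest remaining cell) gives 98 hours, worse by 16.
Next-best assignment: Foxtrot crew→East site, Sierra crew→Harbor site, Alpha crew→South site, Golf crew→North site, Bravo crew→Central site = 86 hours.

Minimum total: 82 hours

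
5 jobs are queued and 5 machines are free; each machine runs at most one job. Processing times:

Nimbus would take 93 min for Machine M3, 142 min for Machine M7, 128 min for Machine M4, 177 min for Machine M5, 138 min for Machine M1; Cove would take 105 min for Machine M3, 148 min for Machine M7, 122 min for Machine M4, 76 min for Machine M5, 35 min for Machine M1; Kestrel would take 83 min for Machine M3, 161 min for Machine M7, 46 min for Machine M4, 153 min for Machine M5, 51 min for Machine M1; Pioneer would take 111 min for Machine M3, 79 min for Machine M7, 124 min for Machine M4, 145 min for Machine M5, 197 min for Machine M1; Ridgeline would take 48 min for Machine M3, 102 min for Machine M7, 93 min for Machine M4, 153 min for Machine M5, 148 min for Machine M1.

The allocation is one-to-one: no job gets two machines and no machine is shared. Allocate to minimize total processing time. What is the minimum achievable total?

Min total: 382 min

Treat this as an assignment problem: match each job to one machine.
Optimal: Nimbus→Machine M4 (128 min), Cove→Machine M5 (76 min), Kestrel→Machine M1 (51 min), Pioneer→Machine M7 (79 min), Ridgeline→Machine M3 (48 min) — total 128+76+51+79+48 = 382 min.
Column-greedy (each machine in turn goes to its cheapest remaining job) gives 387 min, worse by 5.
Next-best assignment: Nimbus→Machine M5, Cove→Machine M1, Kestrel→Machine M4, Pioneer→Machine M7, Ridgeline→Machine M3 = 385 min.
Every other assignment is strictly worse.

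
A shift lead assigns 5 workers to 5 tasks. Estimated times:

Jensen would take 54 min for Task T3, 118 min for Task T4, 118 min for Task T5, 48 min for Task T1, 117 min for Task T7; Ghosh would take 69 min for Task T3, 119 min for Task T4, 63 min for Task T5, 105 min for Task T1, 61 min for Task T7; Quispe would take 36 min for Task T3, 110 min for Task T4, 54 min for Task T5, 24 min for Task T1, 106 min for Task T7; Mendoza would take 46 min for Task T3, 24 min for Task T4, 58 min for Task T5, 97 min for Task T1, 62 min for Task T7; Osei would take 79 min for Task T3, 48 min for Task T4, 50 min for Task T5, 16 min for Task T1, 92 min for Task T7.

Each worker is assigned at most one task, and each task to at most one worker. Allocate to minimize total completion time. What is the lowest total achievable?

This is the linear assignment problem.
Optimal: Jensen→Task T3 (54 min), Ghosh→Task T7 (61 min), Quispe→Task T5 (54 min), Mendoza→Task T4 (24 min), Osei→Task T1 (16 min) — total 54+61+54+24+16 = 209 min.
Min-entry greedy (repeatedly take the single cheapest remaining cell) gives 255 min, worse by 46.
Swapping Jensen↔Osei (Jensen→Task T1 48 min, Osei→Task T3 79 min) adds 57.
Checked against all permutations: 209 min is optimal.

Min total: 209 min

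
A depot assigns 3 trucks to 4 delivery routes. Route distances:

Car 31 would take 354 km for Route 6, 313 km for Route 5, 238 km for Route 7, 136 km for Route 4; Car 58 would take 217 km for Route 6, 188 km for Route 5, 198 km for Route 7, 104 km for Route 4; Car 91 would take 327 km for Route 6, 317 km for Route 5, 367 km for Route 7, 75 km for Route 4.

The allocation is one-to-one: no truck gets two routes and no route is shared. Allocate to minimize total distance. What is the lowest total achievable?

Minimum total: 501 km

Optimal: Car 31→Route 7 (238 km), Car 58→Route 5 (188 km), Car 91→Route 4 (75 km) — total 238+188+75 = 501 km.
Row-greedy (each truck in turn takes its cheapest remaining route) gives 651 km, worse by 150.
Next-best assignment: Car 31→Route 7, Car 58→Route 6, Car 91→Route 4 = 530 km.
Swapping Car 58↔Car 31 (Car 58→Route 7 198 km, Car 31→Route 5 313 km) adds 85.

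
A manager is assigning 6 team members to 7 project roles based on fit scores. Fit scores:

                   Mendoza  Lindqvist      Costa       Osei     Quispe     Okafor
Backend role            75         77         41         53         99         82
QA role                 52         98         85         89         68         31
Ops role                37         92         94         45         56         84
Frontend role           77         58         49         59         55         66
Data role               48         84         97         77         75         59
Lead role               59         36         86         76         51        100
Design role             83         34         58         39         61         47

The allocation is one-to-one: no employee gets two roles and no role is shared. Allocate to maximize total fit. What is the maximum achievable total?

Maximum total: 560 pts

Optimal: Mendoza→Design role (83 pts), Lindqvist→Ops role (92 pts), Costa→Data role (97 pts), Osei→QA role (89 pts), Quispe→Backend role (99 pts), Okafor→Lead role (100 pts) — total 83+92+97+89+99+100 = 560 pts.
Column-greedy (each role in turn goes to its best remaining employee) gives 545 pts, worse by 15.
Next-best assignment: Mendoza→Frontend role, Lindqvist→Ops role, Costa→Data role, Osei→QA role, Quispe→Backend role, Okafor→Lead role = 554 pts.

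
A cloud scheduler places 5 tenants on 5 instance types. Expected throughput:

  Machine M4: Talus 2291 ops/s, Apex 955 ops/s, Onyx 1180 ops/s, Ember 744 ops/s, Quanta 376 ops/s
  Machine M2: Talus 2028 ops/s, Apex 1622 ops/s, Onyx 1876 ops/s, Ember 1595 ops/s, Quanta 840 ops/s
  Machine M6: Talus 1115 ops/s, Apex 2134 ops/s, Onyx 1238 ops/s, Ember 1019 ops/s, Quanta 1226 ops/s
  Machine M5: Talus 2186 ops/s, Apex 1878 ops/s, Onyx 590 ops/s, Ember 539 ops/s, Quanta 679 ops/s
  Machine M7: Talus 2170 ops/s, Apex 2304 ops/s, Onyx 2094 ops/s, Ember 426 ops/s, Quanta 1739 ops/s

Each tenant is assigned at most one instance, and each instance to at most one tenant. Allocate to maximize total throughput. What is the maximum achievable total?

This is a one-to-one assignment (maximum-weight bipartite matching).
Optimal: Talus→Machine M4 (2291 ops/s), Apex→Machine M5 (1878 ops/s), Onyx→Machine M7 (2094 ops/s), Ember→Machine M2 (1595 ops/s), Quanta→Machine M6 (1226 ops/s) — total 2291+1878+2094+1595+1226 = 9084 ops/s.
Max-entry greedy (repeatedly take the single best remaining cell) gives 8236 ops/s, worse by 848.
Checked against all permutations: 9084 ops/s is optimal.

Maximum total: 9084 ops/s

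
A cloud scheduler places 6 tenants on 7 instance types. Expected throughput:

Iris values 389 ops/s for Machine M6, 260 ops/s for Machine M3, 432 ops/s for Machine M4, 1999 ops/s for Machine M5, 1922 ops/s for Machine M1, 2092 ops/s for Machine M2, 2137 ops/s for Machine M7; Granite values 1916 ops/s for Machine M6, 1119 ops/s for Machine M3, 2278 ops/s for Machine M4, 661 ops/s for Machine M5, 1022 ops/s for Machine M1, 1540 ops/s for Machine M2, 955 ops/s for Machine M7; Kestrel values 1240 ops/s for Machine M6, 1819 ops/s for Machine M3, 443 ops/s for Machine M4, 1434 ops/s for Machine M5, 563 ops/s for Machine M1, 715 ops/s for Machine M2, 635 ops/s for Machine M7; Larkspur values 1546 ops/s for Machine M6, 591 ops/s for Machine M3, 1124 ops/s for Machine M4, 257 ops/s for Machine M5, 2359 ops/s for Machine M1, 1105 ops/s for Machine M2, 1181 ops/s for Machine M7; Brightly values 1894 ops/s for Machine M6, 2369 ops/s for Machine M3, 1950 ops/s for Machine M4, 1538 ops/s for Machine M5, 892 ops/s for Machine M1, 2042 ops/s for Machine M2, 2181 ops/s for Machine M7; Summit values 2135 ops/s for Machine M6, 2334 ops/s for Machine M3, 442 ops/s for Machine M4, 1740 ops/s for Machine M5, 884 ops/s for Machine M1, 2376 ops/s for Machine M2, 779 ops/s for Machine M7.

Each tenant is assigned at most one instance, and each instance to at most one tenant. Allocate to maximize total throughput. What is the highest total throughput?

Treat this as an assignment problem: match each tenant to one instance.
Optimal: Iris→Machine M5 (1999 ops/s), Granite→Machine M4 (2278 ops/s), Kestrel→Machine M3 (1819 ops/s), Larkspur→Machine M1 (2359 ops/s), Brightly→Machine M7 (2181 ops/s), Summit→Machine M2 (2376 ops/s) — total 1999+2278+1819+2359+2181+2376 = 13012 ops/s.
Row-greedy (each tenant in turn takes its best remaining instance) gives 12770 ops/s, worse by 242.
Next-best assignment: Iris→Machine M7, Granite→Machine M4, Kestrel→Machine M5, Larkspur→Machine M1, Brightly→Machine M3, Summit→Machine M2 = 12953 ops/s.

Max total: 13012 ops/s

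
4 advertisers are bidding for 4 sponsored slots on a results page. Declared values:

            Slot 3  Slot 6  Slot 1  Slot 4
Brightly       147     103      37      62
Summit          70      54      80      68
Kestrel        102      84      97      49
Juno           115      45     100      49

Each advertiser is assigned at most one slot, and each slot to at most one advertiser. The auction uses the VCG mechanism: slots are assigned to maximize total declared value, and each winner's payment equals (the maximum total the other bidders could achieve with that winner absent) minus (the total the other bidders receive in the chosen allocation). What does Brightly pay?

Efficient allocation: Brightly→Slot 3 ($147), Summit→Slot 4 ($68), Kestrel→Slot 6 ($84), Juno→Slot 1 ($100); total welfare W = $399.
Brightly receives Slot 3 at value $147, so the others get W − 147 = $252.
Without Brightly: best allocation of the remaining 3 bidders over all 4 slots is Summit→Slot 4 ($68), Kestrel→Slot 1 ($97), Juno→Slot 3 ($115), total $280.
VCG payment = (others' best without Brightly) − (others' welfare with Brightly) = 280 − 252 = $28.

Brightly pays $28.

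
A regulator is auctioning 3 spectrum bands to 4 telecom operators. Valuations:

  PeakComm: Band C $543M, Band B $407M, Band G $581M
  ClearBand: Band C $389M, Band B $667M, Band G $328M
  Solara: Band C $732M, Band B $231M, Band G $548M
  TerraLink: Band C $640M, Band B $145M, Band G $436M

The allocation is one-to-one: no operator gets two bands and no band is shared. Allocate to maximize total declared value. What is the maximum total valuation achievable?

Optimal: Solara→Band C ($732M), ClearBand→Band B ($667M), PeakComm→Band G ($581M) — total 732+667+581 = $1980M.
Checked against all permutations: $1980M is optimal.

Max total: $1980M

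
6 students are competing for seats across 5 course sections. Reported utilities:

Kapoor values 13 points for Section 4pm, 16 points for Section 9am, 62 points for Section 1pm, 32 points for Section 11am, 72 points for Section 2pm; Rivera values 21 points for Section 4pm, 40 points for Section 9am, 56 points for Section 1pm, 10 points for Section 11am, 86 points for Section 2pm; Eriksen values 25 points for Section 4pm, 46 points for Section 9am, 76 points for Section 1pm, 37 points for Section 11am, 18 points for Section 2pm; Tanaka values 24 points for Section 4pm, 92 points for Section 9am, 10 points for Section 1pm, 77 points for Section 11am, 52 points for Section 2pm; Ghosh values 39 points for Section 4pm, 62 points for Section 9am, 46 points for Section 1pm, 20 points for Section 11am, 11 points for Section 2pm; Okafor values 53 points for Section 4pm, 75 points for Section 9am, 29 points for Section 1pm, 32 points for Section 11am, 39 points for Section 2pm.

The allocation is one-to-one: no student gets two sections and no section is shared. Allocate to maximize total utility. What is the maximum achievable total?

Optimal: Okafor→Section 4pm (53 points), Ghosh→Section 9am (62 points), Eriksen→Section 1pm (76 points), Tanaka→Section 11am (77 points), Rivera→Section 2pm (86 points) — total 53+62+76+77+86 = 354 points.
Row-greedy (each student in turn takes its best remaining section) gives 290 points, worse by 64.
Swapping Okafor↔Rivera (Okafor→Section 2pm 39 points, Rivera→Section 4pm 21 points) loses 79.

Maximum total: 354 points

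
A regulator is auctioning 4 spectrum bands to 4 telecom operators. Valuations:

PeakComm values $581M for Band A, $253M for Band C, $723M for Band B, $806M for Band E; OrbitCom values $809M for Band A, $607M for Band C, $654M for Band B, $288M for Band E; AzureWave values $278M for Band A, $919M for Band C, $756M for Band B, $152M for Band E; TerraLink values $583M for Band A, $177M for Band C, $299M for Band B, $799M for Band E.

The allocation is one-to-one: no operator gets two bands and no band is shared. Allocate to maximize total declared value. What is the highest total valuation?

Optimal: PeakComm→Band B ($723M), OrbitCom→Band A ($809M), AzureWave→Band C ($919M), TerraLink→Band E ($799M) — total 723+809+919+799 = $3250M.
Next-best assignment: PeakComm→Band E, OrbitCom→Band B, AzureWave→Band C, TerraLink→Band A = $2962M.
Swapping PeakComm↔OrbitCom (PeakComm→Band A $581M, OrbitCom→Band B $654M) loses 297.

Maximum total: $3250M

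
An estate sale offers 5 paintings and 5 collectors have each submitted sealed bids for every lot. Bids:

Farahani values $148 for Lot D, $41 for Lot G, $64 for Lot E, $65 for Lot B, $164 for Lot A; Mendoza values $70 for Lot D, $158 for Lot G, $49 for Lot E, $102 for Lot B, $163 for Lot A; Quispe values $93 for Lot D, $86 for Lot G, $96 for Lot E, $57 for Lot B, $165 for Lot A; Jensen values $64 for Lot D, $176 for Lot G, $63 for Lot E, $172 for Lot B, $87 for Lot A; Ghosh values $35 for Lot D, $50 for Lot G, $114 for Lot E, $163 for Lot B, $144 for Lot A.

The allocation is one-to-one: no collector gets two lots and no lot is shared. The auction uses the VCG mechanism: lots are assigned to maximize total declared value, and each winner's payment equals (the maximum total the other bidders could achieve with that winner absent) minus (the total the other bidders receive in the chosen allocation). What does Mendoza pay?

Efficient allocation: Farahani→Lot D ($148), Mendoza→Lot G ($158), Quispe→Lot A ($165), Jensen→Lot B ($172), Ghosh→Lot E ($114); total welfare W = $757.
Mendoza receives Lot G at value $158, so the others get W − 158 = $599.
Without Mendoza: best allocation of the remaining 4 bidders over all 5 lots is Farahani→Lot D ($148), Quispe→Lot A ($165), Jensen→Lot G ($176), Ghosh→Lot B ($163), total $652.
VCG payment = (others' best without Mendoza) − (others' welfare with Mendoza) = 652 − 599 = $53.

Mendoza pays $53.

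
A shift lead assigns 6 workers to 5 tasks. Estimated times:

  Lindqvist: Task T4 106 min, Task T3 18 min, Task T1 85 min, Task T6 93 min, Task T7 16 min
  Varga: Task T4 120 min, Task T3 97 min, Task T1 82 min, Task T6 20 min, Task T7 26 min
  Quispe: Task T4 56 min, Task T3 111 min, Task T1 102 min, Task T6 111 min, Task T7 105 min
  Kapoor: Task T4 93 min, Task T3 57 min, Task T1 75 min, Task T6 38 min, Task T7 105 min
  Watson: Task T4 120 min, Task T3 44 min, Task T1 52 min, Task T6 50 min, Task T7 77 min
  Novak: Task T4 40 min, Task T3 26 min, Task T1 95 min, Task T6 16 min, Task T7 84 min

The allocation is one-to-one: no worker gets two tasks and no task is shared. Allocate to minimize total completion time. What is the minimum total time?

Optimal: Quispe→Task T4 (56 min), Lindqvist→Task T3 (18 min), Watson→Task T1 (52 min), Novak→Task T6 (16 min), Varga→Task T7 (26 min) — total 56+18+52+16+26 = 168 min.
Column-greedy (each task in turn goes to its cheapest remaining worker) gives 235 min, worse by 67.
Next-best assignment: Quispe→Task T4, Novak→Task T3, Watson→Task T1, Varga→Task T6, Lindqvist→Task T7 = 170 min.
No other one-to-one assignment undercuts 168 min.

Min total: 168 min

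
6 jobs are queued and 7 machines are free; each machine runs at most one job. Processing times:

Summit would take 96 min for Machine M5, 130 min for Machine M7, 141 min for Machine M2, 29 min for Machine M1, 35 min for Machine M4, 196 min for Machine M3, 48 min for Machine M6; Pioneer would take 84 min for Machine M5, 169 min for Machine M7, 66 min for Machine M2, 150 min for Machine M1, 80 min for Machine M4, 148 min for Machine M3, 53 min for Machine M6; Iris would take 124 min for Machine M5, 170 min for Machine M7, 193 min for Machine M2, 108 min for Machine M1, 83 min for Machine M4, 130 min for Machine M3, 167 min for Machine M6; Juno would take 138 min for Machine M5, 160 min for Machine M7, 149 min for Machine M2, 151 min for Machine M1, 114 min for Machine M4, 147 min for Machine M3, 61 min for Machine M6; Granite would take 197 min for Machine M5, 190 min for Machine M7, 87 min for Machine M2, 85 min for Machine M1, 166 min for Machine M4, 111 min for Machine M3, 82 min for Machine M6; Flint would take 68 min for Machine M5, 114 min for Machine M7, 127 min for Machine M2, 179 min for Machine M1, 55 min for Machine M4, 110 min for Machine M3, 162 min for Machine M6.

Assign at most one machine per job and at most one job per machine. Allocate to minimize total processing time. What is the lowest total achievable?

Minimum total: 418 min

Optimal: Summit→Machine M1 (29 min), Pioneer→Machine M2 (66 min), Iris→Machine M4 (83 min), Juno→Machine M6 (61 min), Granite→Machine M3 (111 min), Flint→Machine M5 (68 min) — total 29+66+83+61+111+68 = 418 min.
Min-entry greedy (repeatedly take the single cheapest remaining cell) gives 495 min, worse by 77.
Next-best assignment: Summit→Machine M4, Pioneer→Machine M2, Iris→Machine M3, Juno→Machine M6, Granite→Machine M1, Flint→Machine M5 = 445 min.
Checked against all permutations: 418 min is optimal.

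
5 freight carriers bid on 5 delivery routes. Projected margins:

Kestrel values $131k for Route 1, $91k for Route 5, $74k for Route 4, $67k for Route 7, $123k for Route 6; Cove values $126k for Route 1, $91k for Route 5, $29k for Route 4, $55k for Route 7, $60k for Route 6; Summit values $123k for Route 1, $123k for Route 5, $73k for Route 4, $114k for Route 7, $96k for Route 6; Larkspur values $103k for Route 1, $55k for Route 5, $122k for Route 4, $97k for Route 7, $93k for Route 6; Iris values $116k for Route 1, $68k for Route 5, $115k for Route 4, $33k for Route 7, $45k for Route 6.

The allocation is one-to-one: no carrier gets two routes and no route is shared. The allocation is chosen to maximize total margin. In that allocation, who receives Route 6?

Kestrel receives Route 6.

Optimal: Kestrel→Route 6 ($123k), Cove→Route 1 ($126k), Summit→Route 5 ($123k), Larkspur→Route 7 ($97k), Iris→Route 4 ($115k) — total 123+126+123+97+115 = $584k.
Row-greedy (each carrier in turn takes its best remaining route) gives $503k, worse by 81.
Swapping Summit↔Larkspur (Summit→Route 7 $114k, Larkspur→Route 5 $55k) loses 51.
Kestrel's own top route is Route 1 ($131k), but forcing Kestrel→Route 1 and reassigning the rest optimally gives only $544k — worse by 40.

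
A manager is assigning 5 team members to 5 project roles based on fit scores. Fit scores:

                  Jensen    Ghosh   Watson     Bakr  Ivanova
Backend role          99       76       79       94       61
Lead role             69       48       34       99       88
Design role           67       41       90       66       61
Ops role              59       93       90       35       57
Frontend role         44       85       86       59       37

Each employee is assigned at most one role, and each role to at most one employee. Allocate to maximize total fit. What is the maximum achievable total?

Optimal: Jensen→Backend role (99 pts), Ghosh→Ops role (93 pts), Watson→Frontend role (86 pts), Bakr→Lead role (99 pts), Ivanova→Design role (61 pts) — total 99+93+86+99+61 = 438 pts.
Max-entry greedy (repeatedly take the single best remaining cell) gives 418 pts, worse by 20.
Next-best assignment: Jensen→Backend role, Ghosh→Frontend role, Watson→Ops role, Bakr→Lead role, Ivanova→Design role = 434 pts.
No other one-to-one assignment exceeds 438 pts.

Max total: 438 pts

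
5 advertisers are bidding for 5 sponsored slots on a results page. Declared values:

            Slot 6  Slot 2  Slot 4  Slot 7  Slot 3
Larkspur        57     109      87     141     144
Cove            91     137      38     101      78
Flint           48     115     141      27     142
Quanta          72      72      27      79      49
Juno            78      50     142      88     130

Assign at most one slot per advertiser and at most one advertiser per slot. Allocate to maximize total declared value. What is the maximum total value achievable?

Optimal: Larkspur→Slot 7 ($141), Cove→Slot 2 ($137), Flint→Slot 3 ($142), Quanta→Slot 6 ($72), Juno→Slot 4 ($142) — total 141+137+142+72+142 = $634.
Row-greedy (each advertiser in turn takes its best remaining slot) gives $579, worse by 55.
Checked against all permutations: $634 is optimal.

Maximum total: $634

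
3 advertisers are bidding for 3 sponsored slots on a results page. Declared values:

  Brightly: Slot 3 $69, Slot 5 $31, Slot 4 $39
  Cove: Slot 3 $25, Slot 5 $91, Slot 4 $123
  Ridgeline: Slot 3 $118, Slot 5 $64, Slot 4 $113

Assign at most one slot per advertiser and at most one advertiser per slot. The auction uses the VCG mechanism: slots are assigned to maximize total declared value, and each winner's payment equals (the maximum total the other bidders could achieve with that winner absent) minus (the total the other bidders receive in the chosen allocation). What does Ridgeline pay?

Efficient allocation: Brightly→Slot 3 ($69), Cove→Slot 5 ($91), Ridgeline→Slot 4 ($113); total welfare W = $273.
Ridgeline receives Slot 4 at value $113, so the others get W − 113 = $160.
Without Ridgeline: best allocation of the remaining 2 bidders over all 3 slots is Brightly→Slot 3 ($69), Cove→Slot 4 ($123), total $192.
VCG payment = (others' best without Ridgeline) − (others' welfare with Ridgeline) = 192 − 160 = $32.

Ridgeline pays $32.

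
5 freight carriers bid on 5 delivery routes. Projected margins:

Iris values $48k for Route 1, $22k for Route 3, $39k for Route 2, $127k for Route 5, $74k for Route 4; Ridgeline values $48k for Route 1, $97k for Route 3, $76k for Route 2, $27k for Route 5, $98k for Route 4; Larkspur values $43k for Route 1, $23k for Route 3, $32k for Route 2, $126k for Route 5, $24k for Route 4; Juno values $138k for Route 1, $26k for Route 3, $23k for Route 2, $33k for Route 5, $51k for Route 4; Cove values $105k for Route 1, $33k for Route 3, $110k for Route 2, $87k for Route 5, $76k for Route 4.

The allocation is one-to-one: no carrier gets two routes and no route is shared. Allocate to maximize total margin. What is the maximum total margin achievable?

Max total: $545k

This is a one-to-one assignment (maximum-weight bipartite matching).
Optimal: Iris→Route 4 ($74k), Ridgeline→Route 3 ($97k), Larkspur→Route 5 ($126k), Juno→Route 1 ($138k), Cove→Route 2 ($110k) — total 74+97+126+138+110 = $545k.
Column-greedy (each route in turn goes to its best remaining carrier) gives $496k, worse by 49.
Next-best assignment: Iris→Route 5, Ridgeline→Route 3, Larkspur→Route 4, Juno→Route 1, Cove→Route 2 = $496k.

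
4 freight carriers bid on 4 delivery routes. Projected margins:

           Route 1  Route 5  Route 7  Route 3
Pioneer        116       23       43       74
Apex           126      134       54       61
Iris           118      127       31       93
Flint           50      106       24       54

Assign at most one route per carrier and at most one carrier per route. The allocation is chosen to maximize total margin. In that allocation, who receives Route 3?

Iris receives Route 3.

Optimal: Pioneer→Route 1 ($116k), Apex→Route 7 ($54k), Iris→Route 3 ($93k), Flint→Route 5 ($106k) — total 116+54+93+106 = $369k.
Max-entry greedy (repeatedly take the single best remaining cell) gives $350k, worse by 19.
Iris's own top route is Route 5 ($127k), but forcing Iris→Route 5 and reassigning the rest optimally gives only $351k — worse by 18.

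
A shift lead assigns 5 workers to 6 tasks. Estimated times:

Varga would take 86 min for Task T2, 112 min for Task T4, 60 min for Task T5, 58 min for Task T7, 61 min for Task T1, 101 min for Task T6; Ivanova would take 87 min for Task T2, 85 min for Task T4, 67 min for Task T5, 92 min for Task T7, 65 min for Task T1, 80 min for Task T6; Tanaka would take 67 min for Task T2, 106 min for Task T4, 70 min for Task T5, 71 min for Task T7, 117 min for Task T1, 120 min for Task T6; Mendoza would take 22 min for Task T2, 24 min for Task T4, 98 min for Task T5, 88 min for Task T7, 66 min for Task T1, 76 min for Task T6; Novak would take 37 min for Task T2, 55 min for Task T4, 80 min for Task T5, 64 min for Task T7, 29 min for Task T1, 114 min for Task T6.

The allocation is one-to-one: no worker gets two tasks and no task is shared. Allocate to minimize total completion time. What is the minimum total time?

Optimal: Varga→Task T7 (58 min), Ivanova→Task T5 (67 min), Tanaka→Task T2 (67 min), Mendoza→Task T4 (24 min), Novak→Task T1 (29 min) — total 58+67+67+24+29 = 245 min.
Row-greedy (each worker in turn takes its cheapest remaining task) gives 294 min, worse by 49.
Checked against all permutations: 245 min is optimal.

Min total: 245 min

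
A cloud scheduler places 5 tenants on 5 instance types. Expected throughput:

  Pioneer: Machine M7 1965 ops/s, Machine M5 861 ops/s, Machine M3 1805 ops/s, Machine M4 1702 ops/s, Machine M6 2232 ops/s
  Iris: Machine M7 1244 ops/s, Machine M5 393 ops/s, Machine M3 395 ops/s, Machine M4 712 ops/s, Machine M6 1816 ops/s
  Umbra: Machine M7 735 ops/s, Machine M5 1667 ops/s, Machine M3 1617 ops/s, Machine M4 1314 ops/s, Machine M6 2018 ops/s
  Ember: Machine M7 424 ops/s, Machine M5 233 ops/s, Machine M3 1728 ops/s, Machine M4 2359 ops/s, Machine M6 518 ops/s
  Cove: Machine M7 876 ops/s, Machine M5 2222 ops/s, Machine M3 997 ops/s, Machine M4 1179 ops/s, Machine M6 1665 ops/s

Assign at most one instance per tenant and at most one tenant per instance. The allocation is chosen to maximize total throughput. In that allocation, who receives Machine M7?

Optimal: Pioneer→Machine M7 (1965 ops/s), Iris→Machine M6 (1816 ops/s), Umbra→Machine M3 (1617 ops/s), Ember→Machine M4 (2359 ops/s), Cove→Machine M5 (2222 ops/s) — total 1965+1816+1617+2359+2222 = 9979 ops/s.
Column-greedy (each instance in turn goes to its best remaining tenant) gives 9045 ops/s, worse by 934.
Next-best assignment: Pioneer→Machine M6, Iris→Machine M7, Umbra→Machine M3, Ember→Machine M4, Cove→Machine M5 = 9674 ops/s.
Swapping Umbra↔Ember (Umbra→Machine M4 1314 ops/s, Ember→Machine M3 1728 ops/s) loses 934.
Pioneer's own top instance is Machine M6 (2232 ops/s), but forcing Pioneer→Machine M6 and reassigning the rest optimally gives only 9674 ops/s — worse by 305.

Pioneer receives Machine M7.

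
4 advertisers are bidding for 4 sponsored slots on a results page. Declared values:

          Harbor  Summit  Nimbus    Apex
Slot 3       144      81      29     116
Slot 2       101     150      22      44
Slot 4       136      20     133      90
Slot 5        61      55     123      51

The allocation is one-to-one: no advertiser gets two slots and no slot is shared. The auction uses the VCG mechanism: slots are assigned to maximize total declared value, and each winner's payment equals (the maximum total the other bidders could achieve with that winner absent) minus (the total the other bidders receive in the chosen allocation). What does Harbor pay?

Harbor pays $10.

Efficient allocation: Harbor→Slot 4 ($136), Summit→Slot 2 ($150), Nimbus→Slot 5 ($123), Apex→Slot 3 ($116); total welfare W = $525.
Harbor receives Slot 4 at value $136, so the others get W − 136 = $389.
Without Harbor: best allocation of the remaining 3 bidders over all 4 slots is Summit→Slot 2 ($150), Nimbus→Slot 4 ($133), Apex→Slot 3 ($116), total $399.
VCG payment = (others' best without Harbor) − (others' welfare with Harbor) = 399 − 389 = $10.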